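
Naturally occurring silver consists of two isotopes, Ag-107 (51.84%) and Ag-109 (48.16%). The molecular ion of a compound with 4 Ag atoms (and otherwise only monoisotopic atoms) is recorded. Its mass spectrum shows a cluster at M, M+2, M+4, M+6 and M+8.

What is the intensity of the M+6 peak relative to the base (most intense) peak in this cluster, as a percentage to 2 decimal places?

61.93%

Term probabilities: M 0.0722, M+2 0.2684, M+4 0.3740, M+6 0.2316, M+8 0.0538. Base peak = M+4.
P(M+4) = C(4,2) × 0.5184^2 × 0.4816^2 = 6 × 0.26873856 × 0.23193856 = 0.373985 (base)
P(M+6) = C(4,3) × 0.5184^1 × 0.4816^3 = 4 × 0.5184 × 0.11170161 = 0.231624
Relative intensity = 0.231624 / 0.373985 × 100 = 61.93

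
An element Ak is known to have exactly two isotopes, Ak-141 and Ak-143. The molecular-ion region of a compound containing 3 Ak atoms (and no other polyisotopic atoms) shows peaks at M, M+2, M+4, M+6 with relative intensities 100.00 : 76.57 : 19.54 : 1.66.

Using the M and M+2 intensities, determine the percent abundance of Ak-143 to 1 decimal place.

20.3%

Let p = fractional abundance of Ak-141. I(M+2)/I(M) = [C(3,1)·p^2·(1−p)] / p^3 = 3·(1−p)/p = 76.57/100.00 = 0.7657
(1−p)/p = 0.7657/3 = 0.2552  ⇒  p = 1/(1 + 0.2552) = 0.7967
Ak-141: 79.7%, Ak-143: 20.3%.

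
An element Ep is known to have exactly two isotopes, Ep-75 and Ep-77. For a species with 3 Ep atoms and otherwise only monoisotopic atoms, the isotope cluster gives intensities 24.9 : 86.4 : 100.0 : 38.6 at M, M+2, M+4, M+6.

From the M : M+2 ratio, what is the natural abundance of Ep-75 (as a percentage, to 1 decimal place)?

46.4%

If p is the fraction of Ep that is Ep-75, then I(M+2)/I(M) = [C(3,1)·p^2·(1−p)] / p^3 = 3·(1−p)/p = 86.4/24.9 = 3.4699
(1−p)/p = 3.4699/3 = 1.1566  ⇒  p = 1/(1 + 1.1566) = 0.4637
Ep-75: 46.4%, Ep-77: 53.6%.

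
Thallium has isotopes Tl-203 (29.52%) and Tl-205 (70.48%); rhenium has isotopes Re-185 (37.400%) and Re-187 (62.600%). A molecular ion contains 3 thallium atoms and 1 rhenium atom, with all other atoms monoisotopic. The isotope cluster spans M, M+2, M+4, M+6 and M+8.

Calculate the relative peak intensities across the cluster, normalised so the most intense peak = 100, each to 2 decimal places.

Thallium pattern (n=3): 0.02572463 : 0.18425524 : 0.43991564 : 0.35010449
Rhenium pattern (n=1): 0.3740 : 0.6260
Convolve the two distributions (both contribute in 2-u steps):
  M: 0.02572463×0.3740 = 0.009621
  M+2: 0.02572463×0.6260 + 0.18425524×0.3740 = 0.085015
  M+4: 0.18425524×0.6260 + 0.43991564×0.3740 = 0.279872
  M+6: 0.43991564×0.6260 + 0.35010449×0.3740 = 0.406326
  M+8: 0.35010449×0.6260 = 0.219165
Scale to base peak (0.406326) = 100: 2.37 : 20.92 : 68.88 : 100.00 : 53.94

2.37 : 20.92 : 68.88 : 100.00 : 53.94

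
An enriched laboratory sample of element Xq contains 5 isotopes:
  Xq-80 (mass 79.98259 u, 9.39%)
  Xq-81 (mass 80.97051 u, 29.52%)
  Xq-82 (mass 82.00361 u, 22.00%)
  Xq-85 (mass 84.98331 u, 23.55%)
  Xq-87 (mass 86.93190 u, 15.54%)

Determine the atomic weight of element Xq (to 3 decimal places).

82.976 u

Weight each isotope mass by its fractional abundance: 0.0939 × 79.98259 + 0.2952 × 80.97051 + 0.2200 × 82.00361 + 0.2355 × 84.98331 + 0.1554 × 86.93190
= 7.510365 + 23.902495 + 18.040794 + 20.013570 + 13.509217 = 82.976441 u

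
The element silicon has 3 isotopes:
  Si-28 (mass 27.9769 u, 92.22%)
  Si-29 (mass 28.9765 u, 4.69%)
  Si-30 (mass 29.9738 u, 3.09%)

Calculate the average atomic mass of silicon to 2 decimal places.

28.09 u

Average mass = Σ (abundance × isotope mass) = 0.9222 × 27.9769 + 0.0469 × 28.9765 + 0.0309 × 29.9738
= 25.80030 + 1.35900 + 0.92619 = 28.08549 u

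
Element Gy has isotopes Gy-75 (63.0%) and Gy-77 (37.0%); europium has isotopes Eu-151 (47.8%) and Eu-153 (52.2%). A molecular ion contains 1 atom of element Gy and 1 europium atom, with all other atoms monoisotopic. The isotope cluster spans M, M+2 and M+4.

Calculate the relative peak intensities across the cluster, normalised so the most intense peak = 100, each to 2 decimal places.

Element Gy pattern (n=1): 0.6300 : 0.3700
Europium pattern (n=1): 0.4780 : 0.5220
Convolve the two distributions (both contribute in 2-u steps):
  M: 0.6300×0.4780 = 0.301140
  M+2: 0.6300×0.5220 + 0.3700×0.4780 = 0.505720
  M+4: 0.3700×0.5220 = 0.193140
Scale to base peak (0.505720) = 100: 59.55 : 100.00 : 38.19

59.55 : 100.00 : 38.19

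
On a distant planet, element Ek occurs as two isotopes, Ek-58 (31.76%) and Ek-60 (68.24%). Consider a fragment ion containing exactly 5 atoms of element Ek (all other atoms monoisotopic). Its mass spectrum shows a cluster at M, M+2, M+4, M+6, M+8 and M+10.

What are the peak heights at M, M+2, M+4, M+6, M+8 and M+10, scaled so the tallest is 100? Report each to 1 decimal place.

The 5 Ek atoms are independent, so intensities follow the terms of (0.3176 + 0.6824)^5.
P(M) = 0.3176^5 = 0.003231
P(M+2) = 5 × 0.3176^4 × 0.6824^1 = 0.034716
P(M+4) = 10 × 0.3176^3 × 0.6824^2 = 0.149183
P(M+6) = 10 × 0.3176^2 × 0.6824^3 = 0.320537
P(M+8) = 5 × 0.3176^1 × 0.6824^4 = 0.344355
P(M+10) = 0.6824^5 = 0.147977
The M+8 peak is largest (0.344355); scaling to 100 gives 0.9 : 10.1 : 43.3 : 93.1 : 100.0 : 43.0.

0.9 : 10.1 : 43.3 : 93.1 : 100.0 : 43.0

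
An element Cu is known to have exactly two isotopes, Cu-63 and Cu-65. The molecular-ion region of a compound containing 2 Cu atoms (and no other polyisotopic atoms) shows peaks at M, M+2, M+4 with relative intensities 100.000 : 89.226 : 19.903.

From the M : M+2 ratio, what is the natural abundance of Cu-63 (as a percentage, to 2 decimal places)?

69.15%

Write p for the Cu-63 fraction. I(M+2)/I(M) = [C(2,1)·p^1·(1−p)] / p^2 = 2·(1−p)/p = 89.226/100.000 = 0.8923
(1−p)/p = 0.8923/2 = 0.4461  ⇒  p = 1/(1 + 0.4461) = 0.6915
Cu-63: 69.15%, Cu-65: 30.85%.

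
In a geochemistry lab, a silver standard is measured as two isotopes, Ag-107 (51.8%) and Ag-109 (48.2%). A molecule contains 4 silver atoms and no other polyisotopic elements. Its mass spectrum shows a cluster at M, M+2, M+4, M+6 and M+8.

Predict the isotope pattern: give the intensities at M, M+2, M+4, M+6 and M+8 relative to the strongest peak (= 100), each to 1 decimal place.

19.2 : 71.6 : 100.0 : 62.0 : 14.4

The 4 Ag atoms are independent, so intensities follow the terms of (0.518 + 0.482)^4.
P(M) = 0.518^4 = 0.071998
P(M+2) = 4 × 0.518^3 × 0.482^1 = 0.267976
P(M+4) = 6 × 0.518^2 × 0.482^2 = 0.374029
P(M+6) = 4 × 0.518^1 × 0.482^3 = 0.232023
P(M+8) = 0.482^4 = 0.053974
The M+4 peak is largest (0.374029); scaling to 100 gives 19.2 : 71.6 : 100.0 : 62.0 : 14.4.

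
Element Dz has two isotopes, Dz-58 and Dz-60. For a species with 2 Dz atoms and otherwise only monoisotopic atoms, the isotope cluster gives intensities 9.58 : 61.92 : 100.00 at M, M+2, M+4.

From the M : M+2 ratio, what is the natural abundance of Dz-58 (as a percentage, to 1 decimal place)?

23.6%

Let p = fractional abundance of Dz-58. I(M+2)/I(M) = [C(2,1)·p^1·(1−p)] / p^2 = 2·(1−p)/p = 61.92/9.58 = 6.4635
(1−p)/p = 6.4635/2 = 3.2317  ⇒  p = 1/(1 + 3.2317) = 0.2363
Dz-58: 23.6%, Dz-60: 76.4%.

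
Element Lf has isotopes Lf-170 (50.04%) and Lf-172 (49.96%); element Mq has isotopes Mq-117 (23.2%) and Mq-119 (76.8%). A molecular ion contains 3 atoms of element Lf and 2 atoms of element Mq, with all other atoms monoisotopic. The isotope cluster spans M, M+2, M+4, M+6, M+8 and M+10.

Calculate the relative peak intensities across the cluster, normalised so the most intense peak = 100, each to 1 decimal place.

1.9 : 17.9 : 63.0 : 100.0 : 73.4 : 20.3

Element Lf pattern (n=3): 0.12530024 : 0.37529976 : 0.37469976 : 0.12470024
Element Mq pattern (n=2): 0.053824 : 0.356352 : 0.589824
Convolve the two distributions (both contribute in 2-u steps):
  M: 0.12530024×0.053824 = 0.006744
  M+2: 0.12530024×0.356352 + 0.37529976×0.053824 = 0.064851
  M+4: 0.12530024×0.589824 + 0.37529976×0.356352 + 0.37469976×0.053824 = 0.227812
  M+6: 0.37529976×0.589824 + 0.37469976×0.356352 + 0.12470024×0.053824 = 0.361598
  M+8: 0.37469976×0.589824 + 0.12470024×0.356352 = 0.265444
  M+10: 0.12470024×0.589824 = 0.073551
Scale to base peak (0.361598) = 100: 1.9 : 17.9 : 63.0 : 100.0 : 73.4 : 20.3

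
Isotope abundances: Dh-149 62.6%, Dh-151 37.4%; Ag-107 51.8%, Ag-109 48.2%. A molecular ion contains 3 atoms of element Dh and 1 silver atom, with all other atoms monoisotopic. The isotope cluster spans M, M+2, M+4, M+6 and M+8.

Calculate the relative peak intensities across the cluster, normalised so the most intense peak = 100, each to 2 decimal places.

36.52 : 99.42 : 100.00 : 44.17 : 7.25

Element Dh pattern (n=3): 0.24531438 : 0.43968487 : 0.26268713 : 0.05231362
Silver pattern (n=1): 0.5180 : 0.4820
Convolve the two distributions (both contribute in 2-u steps):
  M: 0.24531438×0.5180 = 0.127073
  M+2: 0.24531438×0.4820 + 0.43968487×0.5180 = 0.345998
  M+4: 0.43968487×0.4820 + 0.26268713×0.5180 = 0.348000
  M+6: 0.26268713×0.4820 + 0.05231362×0.5180 = 0.153714
  M+8: 0.05231362×0.4820 = 0.025215
Scale to base peak (0.348000) = 100: 36.52 : 99.42 : 100.00 : 44.17 : 7.25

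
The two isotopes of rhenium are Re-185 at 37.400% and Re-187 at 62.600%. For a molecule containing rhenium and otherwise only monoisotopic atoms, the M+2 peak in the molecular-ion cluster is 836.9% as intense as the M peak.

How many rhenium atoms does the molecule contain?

5

For n independent Re atoms, I(M+2)/I(M) = n · (abundance Re-187) / (abundance Re-185) = n · 0.62600/0.37400.
n = 8.369 × 0.37400/0.62600 = 5.00 ≈ 5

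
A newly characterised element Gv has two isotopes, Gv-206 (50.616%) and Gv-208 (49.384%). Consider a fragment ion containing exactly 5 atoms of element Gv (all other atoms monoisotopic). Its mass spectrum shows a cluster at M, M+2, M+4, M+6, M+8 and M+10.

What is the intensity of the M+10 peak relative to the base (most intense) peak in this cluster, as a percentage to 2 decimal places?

9.29%

(0.50616 + 0.49384)^5 gives M 0.0332, M+2 0.1621, M+4 0.3163, M+6 0.3086, M+8 0.1505, M+10 0.0294; the largest is M+4.
P(M+4) = C(5,2) × 0.50616^3 × 0.49384^2 = 10 × 0.12967715 × 0.24387795 = 0.316254 (base)
P(M+10) = C(5,5) × 0.50616^0 × 0.49384^5 = 1 × 1.0000 × 0.02937185 = 0.029372
Relative intensity = 0.029372 / 0.316254 × 100 = 9.29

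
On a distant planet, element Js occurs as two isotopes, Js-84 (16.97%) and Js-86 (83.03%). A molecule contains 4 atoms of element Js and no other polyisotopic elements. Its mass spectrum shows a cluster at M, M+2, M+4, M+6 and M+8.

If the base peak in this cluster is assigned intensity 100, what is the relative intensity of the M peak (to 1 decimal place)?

0.2

Binomial terms of (0.1697 + 0.8303)^4: M 0.0008, M+2 0.0162, M+4 0.1191, M+6 0.3886, M+8 0.4753 → M+8 is the base peak.
P(M+8) = C(4,4) × 0.1697^0 × 0.8303^4 = 1 × 1.0000 × 0.47526973 = 0.475270 (base)
P(M) = C(4,0) × 0.1697^4 × 0.8303^0 = 1 × 0.00082933 × 1.0000 = 0.000829
Relative intensity = 0.000829 / 0.475270 × 100 = 0.2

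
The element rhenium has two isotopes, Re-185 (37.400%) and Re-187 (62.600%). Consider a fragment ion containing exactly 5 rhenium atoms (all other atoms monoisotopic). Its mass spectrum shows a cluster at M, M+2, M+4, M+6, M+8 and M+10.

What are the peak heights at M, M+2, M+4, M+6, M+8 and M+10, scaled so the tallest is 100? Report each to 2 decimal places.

2.13 : 17.85 : 59.74 : 100.00 : 83.69 : 28.02

Expanding (0.37400 + 0.62600)^5:
P(M) = 0.37400^5 = 0.007317
P(M+2) = 5 × 0.37400^4 × 0.62600^1 = 0.061239
P(M+4) = 10 × 0.37400^3 × 0.62600^2 = 0.205005
P(M+6) = 10 × 0.37400^2 × 0.62600^3 = 0.343136
P(M+8) = 5 × 0.37400^1 × 0.62600^4 = 0.287170
P(M+10) = 0.62600^5 = 0.096133
The M+6 peak is largest (0.343136); scaling to 100 gives 2.13 : 17.85 : 59.74 : 100.00 : 83.69 : 28.02.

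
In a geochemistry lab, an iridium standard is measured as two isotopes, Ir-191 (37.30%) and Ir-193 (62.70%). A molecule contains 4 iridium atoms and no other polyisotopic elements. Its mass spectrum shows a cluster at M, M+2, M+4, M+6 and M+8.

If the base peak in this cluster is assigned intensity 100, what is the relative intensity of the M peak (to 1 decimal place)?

5.3

Term probabilities: M 0.0194, M+2 0.1302, M+4 0.3282, M+6 0.3678, M+8 0.1546. Base peak = M+6.
P(M+6) = C(4,3) × 0.3730^1 × 0.6270^3 = 4 × 0.3730 × 0.24649188 = 0.367766 (base)
P(M) = C(4,0) × 0.3730^4 × 0.6270^0 = 1 × 0.01935688 × 1.0000 = 0.019357
Relative intensity = 0.019357 / 0.367766 × 100 = 5.3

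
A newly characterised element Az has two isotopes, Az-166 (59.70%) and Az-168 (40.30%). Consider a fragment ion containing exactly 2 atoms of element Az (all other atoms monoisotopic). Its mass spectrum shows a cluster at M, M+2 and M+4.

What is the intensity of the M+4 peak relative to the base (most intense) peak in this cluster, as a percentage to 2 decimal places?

33.75%

Binomial terms of (0.5970 + 0.4030)^2: M 0.3564, M+2 0.4812, M+4 0.1624 → M+2 is the base peak.
P(M+2) = C(2,1) × 0.5970^1 × 0.4030^1 = 2 × 0.5970 × 0.4030 = 0.481182 (base)
P(M+4) = C(2,2) × 0.5970^0 × 0.4030^2 = 1 × 1.0000 × 0.162409 = 0.162409
Relative intensity = 0.162409 / 0.481182 × 100 = 33.75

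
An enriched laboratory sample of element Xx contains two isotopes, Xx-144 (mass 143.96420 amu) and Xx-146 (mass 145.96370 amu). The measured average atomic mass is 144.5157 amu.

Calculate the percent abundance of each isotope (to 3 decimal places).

Xx-144: 72.418%, Xx-146: 27.582%

Let x be the fractional abundance of Xx-144; then Xx-146 has abundance 1 − x.
143.96420·x + 145.96370·(1 − x) = 144.5157
(143.96420 − 145.96370)·x = 144.5157 − 145.96370
x = -1.44800 / -1.99950 = 0.72418 → 72.418% Xx-144, 27.582% Xx-146.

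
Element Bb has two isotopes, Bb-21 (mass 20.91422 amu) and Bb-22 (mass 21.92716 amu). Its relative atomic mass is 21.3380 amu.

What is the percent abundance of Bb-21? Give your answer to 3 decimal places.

Let x be the fractional abundance of Bb-21; then Bb-22 has abundance 1 − x.
20.91422·x + 21.92716·(1 − x) = 21.3380
(20.91422 − 21.92716)·x = 21.3380 − 21.92716
x = -0.58916 / -1.01294 = 0.58163 → 58.163% Bb-21, 41.837% Bb-22.

58.163%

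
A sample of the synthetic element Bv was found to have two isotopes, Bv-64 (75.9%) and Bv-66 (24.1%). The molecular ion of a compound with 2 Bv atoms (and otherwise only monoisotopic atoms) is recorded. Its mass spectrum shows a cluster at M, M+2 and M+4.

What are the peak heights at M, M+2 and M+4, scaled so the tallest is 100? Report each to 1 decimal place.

100.0 : 63.5 : 10.1

Expanding (0.759 + 0.241)^2:
P(M) = 0.759^2 = 0.576081
P(M+2) = 2 × 0.759^1 × 0.241^1 = 0.365838
P(M+4) = 0.241^2 = 0.058081
The M peak is largest (0.576081); scaling to 100 gives 100.0 : 63.5 : 10.1.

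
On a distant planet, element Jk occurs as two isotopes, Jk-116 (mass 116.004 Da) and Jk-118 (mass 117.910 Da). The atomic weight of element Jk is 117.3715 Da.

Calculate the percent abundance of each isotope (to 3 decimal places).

Let x be the fractional abundance of Jk-116; then Jk-118 has abundance 1 − x.
116.004·x + 117.910·(1 − x) = 117.3715
(116.004 − 117.910)·x = 117.3715 − 117.910
x = -0.5385 / -1.906 = 0.28253 → 28.253% Jk-116, 71.747% Jk-118.

Jk-116: 28.253%, Jk-118: 71.747%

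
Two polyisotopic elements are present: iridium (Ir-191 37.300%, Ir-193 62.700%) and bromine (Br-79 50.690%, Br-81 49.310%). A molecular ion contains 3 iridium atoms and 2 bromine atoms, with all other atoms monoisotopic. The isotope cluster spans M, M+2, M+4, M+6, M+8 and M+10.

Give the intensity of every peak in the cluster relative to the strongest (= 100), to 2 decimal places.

3.84 : 26.86 : 73.94 : 100.00 : 66.36 : 17.28

Iridium pattern (n=3): 0.05189512 : 0.26170165 : 0.43991135 : 0.24649188
Bromine pattern (n=2): 0.25694761 : 0.49990478 : 0.24314761
Convolve the two distributions (both contribute in 2-u steps):
  M: 0.05189512×0.25694761 = 0.013334
  M+2: 0.05189512×0.49990478 + 0.26170165×0.25694761 = 0.093186
  M+4: 0.05189512×0.24314761 + 0.26170165×0.49990478 + 0.43991135×0.25694761 = 0.256478
  M+6: 0.26170165×0.24314761 + 0.43991135×0.49990478 + 0.24649188×0.25694761 = 0.346881
  M+8: 0.43991135×0.24314761 + 0.24649188×0.49990478 = 0.230186
  M+10: 0.24649188×0.24314761 = 0.059934
Scale to base peak (0.346881) = 100: 3.84 : 26.86 : 73.94 : 100.00 : 66.36 : 17.28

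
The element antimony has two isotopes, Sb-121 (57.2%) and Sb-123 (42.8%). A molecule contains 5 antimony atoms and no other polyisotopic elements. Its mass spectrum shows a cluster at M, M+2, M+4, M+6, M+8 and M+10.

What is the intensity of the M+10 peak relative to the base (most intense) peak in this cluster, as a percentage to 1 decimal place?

Term probabilities: M 0.0612, M+2 0.2291, M+4 0.3428, M+6 0.2565, M+8 0.0960, M+10 0.0144. Base peak = M+4.
P(M+4) = C(5,2) × 0.572^3 × 0.428^2 = 10 × 0.18714925 × 0.183184 = 0.342827 (base)
P(M+10) = C(5,5) × 0.572^0 × 0.428^5 = 1 × 1.0000 × 0.01436213 = 0.014362
Relative intensity = 0.014362 / 0.342827 × 100 = 4.2

4.2%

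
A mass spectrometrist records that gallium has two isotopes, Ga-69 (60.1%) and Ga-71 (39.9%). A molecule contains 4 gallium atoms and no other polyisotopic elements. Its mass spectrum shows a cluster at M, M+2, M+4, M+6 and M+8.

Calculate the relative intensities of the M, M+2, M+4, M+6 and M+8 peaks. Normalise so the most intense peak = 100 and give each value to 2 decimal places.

Expanding (0.601 + 0.399)^4:
P(M) = 0.601^4 = 0.130466
P(M+2) = 4 × 0.601^3 × 0.399^1 = 0.346463
P(M+4) = 6 × 0.601^2 × 0.399^2 = 0.345021
P(M+6) = 4 × 0.601^1 × 0.399^3 = 0.152705
P(M+8) = 0.399^4 = 0.025345
The M+2 peak is largest (0.346463); scaling to 100 gives 37.66 : 100.00 : 99.58 : 44.08 : 7.32.

37.66 : 100.00 : 99.58 : 44.08 : 7.32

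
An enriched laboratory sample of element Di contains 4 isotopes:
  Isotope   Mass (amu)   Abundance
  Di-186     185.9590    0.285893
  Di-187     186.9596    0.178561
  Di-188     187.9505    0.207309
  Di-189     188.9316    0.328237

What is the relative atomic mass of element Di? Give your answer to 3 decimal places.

187.526 amu

Weight each isotope mass by its fractional abundance: 0.285893 × 185.9590 + 0.178561 × 186.9596 + 0.207309 × 187.9505 + 0.328237 × 188.9316
= 53.16438 + 33.38369 + 38.96383 + 62.01434 = 187.52624 amu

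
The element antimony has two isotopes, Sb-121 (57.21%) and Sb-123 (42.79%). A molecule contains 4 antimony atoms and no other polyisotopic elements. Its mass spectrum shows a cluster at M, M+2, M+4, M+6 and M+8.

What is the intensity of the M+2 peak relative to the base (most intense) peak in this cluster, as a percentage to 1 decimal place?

89.1%

Binomial terms of (0.5721 + 0.4279)^4: M 0.1071, M+2 0.3205, M+4 0.3596, M+6 0.1793, M+8 0.0335 → M+4 is the base peak.
P(M+4) = C(4,2) × 0.5721^2 × 0.4279^2 = 6 × 0.32729841 × 0.18309841 = 0.359567 (base)
P(M+2) = C(4,1) × 0.5721^3 × 0.4279^1 = 4 × 0.18724742 × 0.4279 = 0.320493
Relative intensity = 0.320493 / 0.359567 × 100 = 89.1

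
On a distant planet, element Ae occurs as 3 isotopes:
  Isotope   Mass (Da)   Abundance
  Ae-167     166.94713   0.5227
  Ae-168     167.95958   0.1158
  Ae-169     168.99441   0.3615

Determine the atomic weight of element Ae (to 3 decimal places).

Weight each isotope mass by its fractional abundance: 0.5227 × 166.94713 + 0.1158 × 167.95958 + 0.3615 × 168.99441
= 87.263265 + 19.449719 + 61.091479 = 167.804463 Da

167.804 Da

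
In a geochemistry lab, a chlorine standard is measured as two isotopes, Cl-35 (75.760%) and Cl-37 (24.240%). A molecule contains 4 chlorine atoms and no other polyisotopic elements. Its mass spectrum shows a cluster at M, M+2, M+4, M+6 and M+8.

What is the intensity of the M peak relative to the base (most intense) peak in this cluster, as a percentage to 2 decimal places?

(0.75760 + 0.24240)^4 gives M 0.3294, M+2 0.4216, M+4 0.2023, M+6 0.0432, M+8 0.0035; the largest is M+2.
P(M+2) = C(4,1) × 0.75760^3 × 0.24240^1 = 4 × 0.4348304 × 0.2424 = 0.421612 (base)
P(M) = C(4,0) × 0.75760^4 × 0.24240^0 = 1 × 0.32942751 × 1.0000 = 0.329428
Relative intensity = 0.329428 / 0.421612 × 100 = 78.14

78.14%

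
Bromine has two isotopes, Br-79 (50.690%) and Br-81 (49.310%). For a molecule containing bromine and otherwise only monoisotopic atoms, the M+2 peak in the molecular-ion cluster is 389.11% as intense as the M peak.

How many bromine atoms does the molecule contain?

The M+2/M ratio from n Br atoms is n · q/p = n · 0.49310/0.50690.
n = 3.8911 × 0.50690/0.49310 = 4.00 ≈ 4

4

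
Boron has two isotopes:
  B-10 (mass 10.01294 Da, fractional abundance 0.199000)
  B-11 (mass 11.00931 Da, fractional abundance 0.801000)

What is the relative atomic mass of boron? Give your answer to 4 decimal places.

10.8110 Da

Ar = Σ fᵢ·mᵢ = 0.199000 × 10.01294 + 0.801000 × 11.00931
= 1.992575 + 8.818457 = 10.811032 Da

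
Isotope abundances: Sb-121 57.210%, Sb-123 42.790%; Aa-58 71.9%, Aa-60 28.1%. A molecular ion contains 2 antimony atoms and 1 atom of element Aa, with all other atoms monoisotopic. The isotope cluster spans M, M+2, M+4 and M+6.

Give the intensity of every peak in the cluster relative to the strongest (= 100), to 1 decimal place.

Antimony pattern (n=2): 0.32729841 : 0.48960318 : 0.18309841
Element Aa pattern (n=1): 0.7190 : 0.2810
Convolve the two distributions (both contribute in 2-u steps):
  M: 0.32729841×0.7190 = 0.235328
  M+2: 0.32729841×0.2810 + 0.48960318×0.7190 = 0.443996
  M+4: 0.48960318×0.2810 + 0.18309841×0.7190 = 0.269226
  M+6: 0.18309841×0.2810 = 0.051451
Scale to base peak (0.443996) = 100: 53.0 : 100.0 : 60.6 : 11.6

53.0 : 100.0 : 60.6 : 11.6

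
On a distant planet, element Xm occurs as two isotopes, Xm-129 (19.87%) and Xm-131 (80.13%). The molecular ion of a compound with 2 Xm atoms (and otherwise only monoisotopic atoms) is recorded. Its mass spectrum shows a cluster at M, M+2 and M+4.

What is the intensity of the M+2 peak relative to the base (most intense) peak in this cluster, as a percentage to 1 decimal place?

49.6%

Term probabilities: M 0.0395, M+2 0.3184, M+4 0.6421. Base peak = M+4.
P(M+4) = C(2,2) × 0.1987^0 × 0.8013^2 = 1 × 1.0000 × 0.64208169 = 0.642082 (base)
P(M+2) = C(2,1) × 0.1987^1 × 0.8013^1 = 2 × 0.1987 × 0.8013 = 0.318437
Relative intensity = 0.318437 / 0.642082 × 100 = 49.6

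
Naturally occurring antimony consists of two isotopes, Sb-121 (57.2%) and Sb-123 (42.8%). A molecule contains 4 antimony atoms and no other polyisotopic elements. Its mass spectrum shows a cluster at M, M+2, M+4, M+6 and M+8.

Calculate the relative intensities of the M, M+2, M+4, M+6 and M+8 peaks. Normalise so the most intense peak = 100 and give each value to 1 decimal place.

29.8 : 89.1 : 100.0 : 49.9 : 9.3

The 4 Sb atoms are independent, so intensities follow the terms of (0.572 + 0.428)^4.
P(M) = 0.572^4 = 0.107049
P(M+2) = 4 × 0.572^3 × 0.428^1 = 0.320400
P(M+4) = 6 × 0.572^2 × 0.428^2 = 0.359609
P(M+6) = 4 × 0.572^1 × 0.428^3 = 0.179385
P(M+8) = 0.428^4 = 0.033556
The M+4 peak is largest (0.359609); scaling to 100 gives 29.8 : 89.1 : 100.0 : 49.9 : 9.3.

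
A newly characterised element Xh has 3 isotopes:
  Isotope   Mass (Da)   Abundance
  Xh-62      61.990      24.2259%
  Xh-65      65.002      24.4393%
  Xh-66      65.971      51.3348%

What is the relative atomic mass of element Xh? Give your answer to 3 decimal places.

64.770 Da

The abundance-weighted mean is 0.242259 × 61.990 + 0.244393 × 65.002 + 0.513348 × 65.971
= 15.0176 + 15.8860 + 33.8661 = 64.7697 Da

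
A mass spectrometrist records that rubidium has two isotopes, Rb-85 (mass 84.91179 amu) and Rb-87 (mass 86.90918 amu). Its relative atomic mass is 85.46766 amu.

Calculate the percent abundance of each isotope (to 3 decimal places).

Rb-85: 72.170%, Rb-87: 27.830%

Writing the weighted mean with unknown fraction x of Rb-85:
84.91179·x + 86.90918·(1 − x) = 85.46766
(84.91179 − 86.90918)·x = 85.46766 − 86.90918
x = -1.44152 / -1.99739 = 0.72170 → 72.170% Rb-85, 27.830% Rb-87.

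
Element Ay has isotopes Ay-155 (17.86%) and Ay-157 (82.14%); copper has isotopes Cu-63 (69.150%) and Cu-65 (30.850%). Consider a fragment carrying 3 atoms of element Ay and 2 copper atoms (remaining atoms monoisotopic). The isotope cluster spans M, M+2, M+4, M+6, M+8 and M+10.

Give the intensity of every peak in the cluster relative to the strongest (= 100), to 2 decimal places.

Element Ay pattern (n=3): 0.00569698 : 0.07860295 : 0.36150317 : 0.5541969
Copper pattern (n=2): 0.47817225 : 0.4266555 : 0.09517225
Convolve the two distributions (both contribute in 2-u steps):
  M: 0.00569698×0.47817225 = 0.002724
  M+2: 0.00569698×0.4266555 + 0.07860295×0.47817225 = 0.040016
  M+4: 0.00569698×0.09517225 + 0.07860295×0.4266555 + 0.36150317×0.47817225 = 0.206939
  M+6: 0.07860295×0.09517225 + 0.36150317×0.4266555 + 0.5541969×0.47817225 = 0.426720
  M+8: 0.36150317×0.09517225 + 0.5541969×0.4266555 = 0.270856
  M+10: 0.5541969×0.09517225 = 0.052744
Scale to base peak (0.426720) = 100: 0.64 : 9.38 : 48.50 : 100.00 : 63.47 : 12.36

0.64 : 9.38 : 48.50 : 100.00 : 63.47 : 12.36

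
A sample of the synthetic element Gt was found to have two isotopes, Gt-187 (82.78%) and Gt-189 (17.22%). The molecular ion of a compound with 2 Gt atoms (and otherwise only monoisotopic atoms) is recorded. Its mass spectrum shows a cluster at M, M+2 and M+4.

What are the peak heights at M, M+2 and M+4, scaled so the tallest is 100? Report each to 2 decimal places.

100.00 : 41.60 : 4.33

Each Gt atom is independently Gt-187 (p = 0.8278) or Gt-189 (q = 0.1722); the cluster is the binomial expansion (p + q)^2.
P(M) = 0.8278^2 = 0.685253
P(M+2) = 2 × 0.8278^1 × 0.1722^1 = 0.285094
P(M+4) = 0.1722^2 = 0.029653
The M peak is largest (0.685253); scaling to 100 gives 100.00 : 41.60 : 4.33.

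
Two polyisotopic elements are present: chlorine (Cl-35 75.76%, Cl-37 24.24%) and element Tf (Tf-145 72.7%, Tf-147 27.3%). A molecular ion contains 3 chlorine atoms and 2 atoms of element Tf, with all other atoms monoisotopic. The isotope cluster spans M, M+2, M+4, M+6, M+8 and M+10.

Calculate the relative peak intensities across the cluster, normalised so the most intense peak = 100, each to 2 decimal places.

58.45 : 100.00 : 68.33 : 23.31 : 3.97 : 0.27

Chlorine pattern (n=3): 0.4348304 : 0.41738208 : 0.13354464 : 0.01424288
Element Tf pattern (n=2): 0.528529 : 0.396942 : 0.074529
Convolve the two distributions (both contribute in 2-u steps):
  M: 0.4348304×0.528529 = 0.229820
  M+2: 0.4348304×0.396942 + 0.41738208×0.528529 = 0.393201
  M+4: 0.4348304×0.074529 + 0.41738208×0.396942 + 0.13354464×0.528529 = 0.268666
  M+6: 0.41738208×0.074529 + 0.13354464×0.396942 + 0.01424288×0.528529 = 0.091644
  M+8: 0.13354464×0.074529 + 0.01424288×0.396942 = 0.015607
  M+10: 0.01424288×0.074529 = 0.001062
Scale to base peak (0.393201) = 100: 58.45 : 100.00 : 68.33 : 23.31 : 3.97 : 0.27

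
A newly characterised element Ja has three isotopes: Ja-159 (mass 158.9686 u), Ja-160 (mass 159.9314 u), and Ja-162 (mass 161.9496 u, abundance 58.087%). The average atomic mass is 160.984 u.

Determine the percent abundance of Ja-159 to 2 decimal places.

12.43%

The remaining 41.913% is split between Ja-159 (fraction x) and Ja-160 (fraction 0.41913 − x).
Substituting: 158.9686x + 159.9314(0.41913 − x) = 66.912335848
(158.9686 − 159.9314)x = -0.119711834  ⇒  x = 0.12434, y = 0.29479
Ja-159: 12.43%, Ja-160: 29.48%.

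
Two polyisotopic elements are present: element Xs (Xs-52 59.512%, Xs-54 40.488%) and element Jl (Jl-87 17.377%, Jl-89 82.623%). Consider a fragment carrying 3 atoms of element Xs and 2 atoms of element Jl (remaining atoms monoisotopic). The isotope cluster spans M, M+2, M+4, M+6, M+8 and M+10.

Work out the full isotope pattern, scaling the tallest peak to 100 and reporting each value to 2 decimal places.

1.68 : 19.36 : 72.75 : 100.00 : 57.64 : 11.93

Element Xs pattern (n=3): 0.21077235 : 0.43018639 : 0.29267016 : 0.06637109
Element Jl pattern (n=2): 0.03019601 : 0.28714797 : 0.68265601
Convolve the two distributions (both contribute in 2-u steps):
  M: 0.21077235×0.03019601 = 0.006364
  M+2: 0.21077235×0.28714797 + 0.43018639×0.03019601 = 0.073513
  M+4: 0.21077235×0.68265601 + 0.43018639×0.28714797 + 0.29267016×0.03019601 = 0.276250
  M+6: 0.43018639×0.68265601 + 0.29267016×0.28714797 + 0.06637109×0.03019601 = 0.379713
  M+8: 0.29267016×0.68265601 + 0.06637109×0.28714797 = 0.218851
  M+10: 0.06637109×0.68265601 = 0.045309
Scale to base peak (0.379713) = 100: 1.68 : 19.36 : 72.75 : 100.00 : 57.64 : 11.93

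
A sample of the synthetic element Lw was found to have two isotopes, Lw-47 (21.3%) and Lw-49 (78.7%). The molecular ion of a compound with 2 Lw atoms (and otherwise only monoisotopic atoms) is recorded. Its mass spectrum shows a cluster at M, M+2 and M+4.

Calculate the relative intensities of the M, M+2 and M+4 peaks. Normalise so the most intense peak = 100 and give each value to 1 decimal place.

Each Lw atom is independently Lw-47 (p = 0.213) or Lw-49 (q = 0.787); the cluster is the binomial expansion (p + q)^2.
P(M) = 0.213^2 = 0.045369
P(M+2) = 2 × 0.213^1 × 0.787^1 = 0.335262
P(M+4) = 0.787^2 = 0.619369
The M+4 peak is largest (0.619369); scaling to 100 gives 7.3 : 54.1 : 100.0.

7.3 : 54.1 : 100.0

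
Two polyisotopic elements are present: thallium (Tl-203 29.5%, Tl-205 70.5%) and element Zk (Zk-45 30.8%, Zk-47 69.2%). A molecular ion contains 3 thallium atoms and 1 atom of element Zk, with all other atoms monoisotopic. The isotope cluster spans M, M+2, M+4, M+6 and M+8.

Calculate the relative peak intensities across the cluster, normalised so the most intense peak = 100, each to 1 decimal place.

Thallium pattern (n=3): 0.02567237 : 0.18405787 : 0.43986713 : 0.35040263
Element Zk pattern (n=1): 0.3080 : 0.6920
Convolve the two distributions (both contribute in 2-u steps):
  M: 0.02567237×0.3080 = 0.007907
  M+2: 0.02567237×0.6920 + 0.18405787×0.3080 = 0.074455
  M+4: 0.18405787×0.6920 + 0.43986713×0.3080 = 0.262847
  M+6: 0.43986713×0.6920 + 0.35040263×0.3080 = 0.412312
  M+8: 0.35040263×0.6920 = 0.242479
Scale to base peak (0.412312) = 100: 1.9 : 18.1 : 63.7 : 100.0 : 58.8

1.9 : 18.1 : 63.7 : 100.0 : 58.8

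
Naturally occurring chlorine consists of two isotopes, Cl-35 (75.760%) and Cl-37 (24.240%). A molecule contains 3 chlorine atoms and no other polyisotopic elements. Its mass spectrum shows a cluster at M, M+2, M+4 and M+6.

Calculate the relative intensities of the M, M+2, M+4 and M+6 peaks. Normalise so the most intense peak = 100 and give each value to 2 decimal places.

Expanding (0.75760 + 0.24240)^3:
P(M) = 0.75760^3 = 0.434830
P(M+2) = 3 × 0.75760^2 × 0.24240^1 = 0.417382
P(M+4) = 3 × 0.75760^1 × 0.24240^2 = 0.133545
P(M+6) = 0.24240^3 = 0.014243
The M peak is largest (0.434830); scaling to 100 gives 100.00 : 95.99 : 30.71 : 3.28.

100.00 : 95.99 : 30.71 : 3.28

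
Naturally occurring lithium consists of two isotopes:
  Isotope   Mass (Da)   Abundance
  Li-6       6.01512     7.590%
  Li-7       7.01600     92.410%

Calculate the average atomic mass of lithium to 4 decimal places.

6.9400 Da

Ar = Σ fᵢ·mᵢ = 0.07590 × 6.01512 + 0.92410 × 7.01600
= 0.456548 + 6.483486 = 6.940034 Da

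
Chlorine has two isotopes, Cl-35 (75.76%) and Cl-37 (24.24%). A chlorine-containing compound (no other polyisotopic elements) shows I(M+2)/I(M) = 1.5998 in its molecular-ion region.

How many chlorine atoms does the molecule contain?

The M+2/M ratio from n Cl atoms is n · q/p = n · 0.2424/0.7576.
n = 1.5998 × 0.7576/0.2424 = 5.00 ≈ 5

5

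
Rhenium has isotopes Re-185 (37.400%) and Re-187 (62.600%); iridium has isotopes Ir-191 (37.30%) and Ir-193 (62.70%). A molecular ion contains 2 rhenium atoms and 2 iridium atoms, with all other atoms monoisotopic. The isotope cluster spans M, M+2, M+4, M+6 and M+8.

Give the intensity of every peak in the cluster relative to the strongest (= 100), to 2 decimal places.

5.30 : 35.54 : 89.43 : 100.00 : 41.93

Rhenium pattern (n=2): 0.139876 : 0.468248 : 0.391876
Iridium pattern (n=2): 0.139129 : 0.467742 : 0.393129
Convolve the two distributions (both contribute in 2-u steps):
  M: 0.139876×0.139129 = 0.019461
  M+2: 0.139876×0.467742 + 0.468248×0.139129 = 0.130573
  M+4: 0.139876×0.393129 + 0.468248×0.467742 + 0.391876×0.139129 = 0.328530
  M+6: 0.468248×0.393129 + 0.391876×0.467742 = 0.367379
  M+8: 0.391876×0.393129 = 0.154058
Scale to base peak (0.367379) = 100: 5.30 : 35.54 : 89.43 : 100.00 : 41.93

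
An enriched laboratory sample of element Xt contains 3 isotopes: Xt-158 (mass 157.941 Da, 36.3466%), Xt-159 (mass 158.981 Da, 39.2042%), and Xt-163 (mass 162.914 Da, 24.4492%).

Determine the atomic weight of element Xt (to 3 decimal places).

Ar = Σ fᵢ·mᵢ = 0.363466 × 157.941 + 0.392042 × 158.981 + 0.244492 × 162.914
= 57.4062 + 62.3272 + 39.8312 = 159.5646 Da

159.565 Da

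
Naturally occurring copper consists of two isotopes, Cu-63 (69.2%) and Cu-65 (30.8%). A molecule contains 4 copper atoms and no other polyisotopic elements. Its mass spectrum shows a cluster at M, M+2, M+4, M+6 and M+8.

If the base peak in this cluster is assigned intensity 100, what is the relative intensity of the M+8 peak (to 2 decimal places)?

2.20

(0.692 + 0.308)^4 gives M 0.2293, M+2 0.4083, M+4 0.2726, M+6 0.0809, M+8 0.0090; the largest is M+2.
P(M+2) = C(4,1) × 0.692^3 × 0.308^1 = 4 × 0.33137389 × 0.3080 = 0.408253 (base)
P(M+8) = C(4,4) × 0.692^0 × 0.308^4 = 1 × 1.0000 × 0.00899918 = 0.008999
Relative intensity = 0.008999 / 0.408253 × 100 = 2.20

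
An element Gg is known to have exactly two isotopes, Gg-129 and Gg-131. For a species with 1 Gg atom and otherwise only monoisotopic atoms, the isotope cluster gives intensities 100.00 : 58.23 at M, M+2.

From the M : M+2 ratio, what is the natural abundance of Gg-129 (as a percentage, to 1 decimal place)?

Write p for the Gg-129 fraction. I(M+2)/I(M) = [C(1,1)·p^0·(1−p)] / p^1 = 1·(1−p)/p = 58.23/100.00 = 0.5823
(1−p)/p = 0.5823/1 = 0.5823  ⇒  p = 1/(1 + 0.5823) = 0.6320
Gg-129: 63.2%, Gg-131: 36.8%.

63.2%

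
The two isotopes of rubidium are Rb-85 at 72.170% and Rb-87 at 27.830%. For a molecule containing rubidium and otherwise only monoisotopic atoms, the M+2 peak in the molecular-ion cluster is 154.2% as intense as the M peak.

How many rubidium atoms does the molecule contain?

4

For n independent Rb atoms, I(M+2)/I(M) = n · (abundance Rb-87) / (abundance Rb-85) = n · 0.27830/0.72170.
n = 1.542 × 0.72170/0.27830 = 4.00 ≈ 4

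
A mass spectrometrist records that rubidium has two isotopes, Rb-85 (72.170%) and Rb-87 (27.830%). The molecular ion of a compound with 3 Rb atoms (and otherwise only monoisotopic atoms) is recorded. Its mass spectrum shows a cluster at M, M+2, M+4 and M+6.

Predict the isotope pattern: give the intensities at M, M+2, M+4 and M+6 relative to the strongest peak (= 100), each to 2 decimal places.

86.44 : 100.00 : 38.56 : 4.96

Each Rb atom is independently Rb-85 (p = 0.72170) or Rb-87 (q = 0.27830); the cluster is the binomial expansion (p + q)^3.
P(M) = 0.72170^3 = 0.375898
P(M+2) = 3 × 0.72170^2 × 0.27830^1 = 0.434858
P(M+4) = 3 × 0.72170^1 × 0.27830^2 = 0.167689
P(M+6) = 0.27830^3 = 0.021555
The M+2 peak is largest (0.434858); scaling to 100 gives 86.44 : 100.00 : 38.56 : 4.96.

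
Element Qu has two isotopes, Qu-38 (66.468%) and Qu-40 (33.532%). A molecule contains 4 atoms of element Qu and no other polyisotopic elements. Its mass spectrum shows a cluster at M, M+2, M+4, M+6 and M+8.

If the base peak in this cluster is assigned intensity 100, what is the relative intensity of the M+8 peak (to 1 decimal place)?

(0.66468 + 0.33532)^4 gives M 0.1952, M+2 0.3939, M+4 0.2981, M+6 0.1002, M+8 0.0126; the largest is M+2.
P(M+2) = C(4,1) × 0.66468^3 × 0.33532^1 = 4 × 0.29365529 × 0.33532 = 0.393874 (base)
P(M+8) = C(4,4) × 0.66468^0 × 0.33532^4 = 1 × 1.0000 × 0.01264264 = 0.012643
Relative intensity = 0.012643 / 0.393874 × 100 = 3.2

3.2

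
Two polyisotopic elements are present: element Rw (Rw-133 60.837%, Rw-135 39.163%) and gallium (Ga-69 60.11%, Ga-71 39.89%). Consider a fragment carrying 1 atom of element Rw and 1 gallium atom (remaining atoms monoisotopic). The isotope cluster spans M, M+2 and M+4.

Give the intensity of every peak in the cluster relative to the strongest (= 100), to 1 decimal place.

Element Rw pattern (n=1): 0.60837 : 0.39163
Gallium pattern (n=1): 0.6011 : 0.3989
Convolve the two distributions (both contribute in 2-u steps):
  M: 0.60837×0.6011 = 0.365691
  M+2: 0.60837×0.3989 + 0.39163×0.6011 = 0.478088
  M+4: 0.39163×0.3989 = 0.156221
Scale to base peak (0.478088) = 100: 76.5 : 100.0 : 32.7

76.5 : 100.0 : 32.7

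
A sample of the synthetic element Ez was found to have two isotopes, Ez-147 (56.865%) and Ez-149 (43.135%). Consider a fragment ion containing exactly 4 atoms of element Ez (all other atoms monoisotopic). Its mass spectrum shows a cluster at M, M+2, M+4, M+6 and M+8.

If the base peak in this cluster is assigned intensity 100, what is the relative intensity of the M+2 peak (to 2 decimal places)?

Term probabilities: M 0.1046, M+2 0.3173, M+4 0.3610, M+6 0.1826, M+8 0.0346. Base peak = M+4.
P(M+4) = C(4,2) × 0.56865^2 × 0.43135^2 = 6 × 0.32336282 × 0.18606282 = 0.360995 (base)
P(M+2) = C(4,1) × 0.56865^3 × 0.43135^1 = 4 × 0.18388027 × 0.43135 = 0.317267
Relative intensity = 0.317267 / 0.360995 × 100 = 87.89

87.89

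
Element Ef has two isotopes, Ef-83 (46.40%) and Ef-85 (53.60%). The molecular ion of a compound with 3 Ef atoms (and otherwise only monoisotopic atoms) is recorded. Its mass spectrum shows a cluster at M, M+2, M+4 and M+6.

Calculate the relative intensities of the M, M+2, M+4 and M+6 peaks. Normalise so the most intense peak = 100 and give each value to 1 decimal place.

25.0 : 86.6 : 100.0 : 38.5

Each Ef atom is independently Ef-83 (p = 0.4640) or Ef-85 (q = 0.5360); the cluster is the binomial expansion (p + q)^3.
P(M) = 0.4640^3 = 0.099897
P(M+2) = 3 × 0.4640^2 × 0.5360^1 = 0.346196
P(M+4) = 3 × 0.4640^1 × 0.5360^2 = 0.399916
P(M+6) = 0.5360^3 = 0.153991
The M+4 peak is largest (0.399916); scaling to 100 gives 25.0 : 86.6 : 100.0 : 38.5.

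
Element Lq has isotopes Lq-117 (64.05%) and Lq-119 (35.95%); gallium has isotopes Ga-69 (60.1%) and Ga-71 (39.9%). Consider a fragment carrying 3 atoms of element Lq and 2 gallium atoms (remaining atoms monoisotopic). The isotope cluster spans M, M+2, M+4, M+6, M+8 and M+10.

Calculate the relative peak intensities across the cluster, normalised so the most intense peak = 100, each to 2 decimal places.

Element Lq pattern (n=3): 0.26275888 : 0.44244411 : 0.24833514 : 0.04646187
Gallium pattern (n=2): 0.361201 : 0.479598 : 0.159201
Convolve the two distributions (both contribute in 2-u steps):
  M: 0.26275888×0.361201 = 0.094909
  M+2: 0.26275888×0.479598 + 0.44244411×0.361201 = 0.285830
  M+4: 0.26275888×0.159201 + 0.44244411×0.479598 + 0.24833514×0.361201 = 0.343726
  M+6: 0.44244411×0.159201 + 0.24833514×0.479598 + 0.04646187×0.361201 = 0.206321
  M+8: 0.24833514×0.159201 + 0.04646187×0.479598 = 0.061818
  M+10: 0.04646187×0.159201 = 0.007397
Scale to base peak (0.343726) = 100: 27.61 : 83.16 : 100.00 : 60.02 : 17.98 : 2.15

27.61 : 83.16 : 100.00 : 60.02 : 17.98 : 2.15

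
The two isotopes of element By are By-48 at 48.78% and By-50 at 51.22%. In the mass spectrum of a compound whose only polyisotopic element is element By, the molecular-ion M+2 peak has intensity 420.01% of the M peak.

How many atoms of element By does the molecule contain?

The M+2/M ratio from n By atoms is n · q/p = n · 0.5122/0.4878.
n = 4.2001 × 0.4878/0.5122 = 4.00 ≈ 4

4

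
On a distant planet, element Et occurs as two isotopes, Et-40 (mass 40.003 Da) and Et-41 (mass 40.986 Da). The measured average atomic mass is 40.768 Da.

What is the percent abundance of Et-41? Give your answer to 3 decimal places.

77.823%

With x = fraction of Et-40 (so Et-41 is 1 − x):
40.003·x + 40.986·(1 − x) = 40.768
(40.003 − 40.986)·x = 40.768 − 40.986
x = -0.218 / -0.983 = 0.22177 → 22.177% Et-40, 77.823% Et-41.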